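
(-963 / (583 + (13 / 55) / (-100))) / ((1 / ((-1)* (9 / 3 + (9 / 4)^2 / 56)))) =5.10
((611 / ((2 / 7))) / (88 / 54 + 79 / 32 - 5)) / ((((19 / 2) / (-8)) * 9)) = 3284736 / 14801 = 221.93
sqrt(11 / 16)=sqrt(11) / 4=0.83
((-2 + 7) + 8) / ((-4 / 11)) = -143 / 4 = -35.75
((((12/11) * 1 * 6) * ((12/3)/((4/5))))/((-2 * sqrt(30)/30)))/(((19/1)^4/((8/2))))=-720 * sqrt(30)/1433531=-0.00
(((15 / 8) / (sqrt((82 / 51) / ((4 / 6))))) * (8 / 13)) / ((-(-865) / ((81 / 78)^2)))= 2187 * sqrt(697) / 62333284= 0.00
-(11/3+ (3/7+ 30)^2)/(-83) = 136646/12201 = 11.20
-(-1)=1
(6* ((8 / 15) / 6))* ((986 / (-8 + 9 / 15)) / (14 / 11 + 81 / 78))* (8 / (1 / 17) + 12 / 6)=-103774528 / 24457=-4243.14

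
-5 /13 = -0.38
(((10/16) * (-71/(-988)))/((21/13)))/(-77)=-355/983136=-0.00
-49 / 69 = -0.71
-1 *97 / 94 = -97 / 94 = -1.03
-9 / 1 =-9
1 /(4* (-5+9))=1 /16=0.06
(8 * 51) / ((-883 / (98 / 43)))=-39984 / 37969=-1.05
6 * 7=42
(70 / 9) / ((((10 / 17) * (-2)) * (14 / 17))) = -289 / 36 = -8.03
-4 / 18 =-2 / 9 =-0.22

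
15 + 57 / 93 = 484 / 31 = 15.61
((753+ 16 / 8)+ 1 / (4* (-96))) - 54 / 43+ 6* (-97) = 2835797 / 16512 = 171.74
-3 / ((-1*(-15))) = -1 / 5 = -0.20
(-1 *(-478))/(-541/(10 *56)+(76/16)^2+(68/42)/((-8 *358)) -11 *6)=-35936040/3338303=-10.76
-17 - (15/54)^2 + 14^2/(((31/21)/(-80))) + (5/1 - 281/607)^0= -106848199/10044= -10638.01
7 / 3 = 2.33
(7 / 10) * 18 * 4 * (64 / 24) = 672 / 5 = 134.40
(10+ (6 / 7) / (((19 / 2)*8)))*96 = 127824 / 133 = 961.08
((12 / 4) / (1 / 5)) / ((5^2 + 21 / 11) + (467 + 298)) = 165 / 8711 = 0.02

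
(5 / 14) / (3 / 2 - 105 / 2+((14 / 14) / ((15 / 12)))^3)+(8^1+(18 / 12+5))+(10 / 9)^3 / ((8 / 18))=62904824 / 3578337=17.58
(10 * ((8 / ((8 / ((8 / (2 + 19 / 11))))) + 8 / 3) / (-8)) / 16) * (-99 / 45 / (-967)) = -407 / 475764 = -0.00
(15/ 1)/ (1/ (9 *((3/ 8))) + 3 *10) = 405/ 818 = 0.50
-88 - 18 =-106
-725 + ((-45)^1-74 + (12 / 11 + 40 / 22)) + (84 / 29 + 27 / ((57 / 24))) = -5011392 / 6061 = -826.83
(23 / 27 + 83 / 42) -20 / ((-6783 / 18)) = 351767 / 122094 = 2.88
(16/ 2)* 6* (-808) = -38784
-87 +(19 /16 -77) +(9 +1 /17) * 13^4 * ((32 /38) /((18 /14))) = 7874349313 /46512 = 169297.16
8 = 8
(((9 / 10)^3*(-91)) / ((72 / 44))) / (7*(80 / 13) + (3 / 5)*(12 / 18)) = -117117 / 125600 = -0.93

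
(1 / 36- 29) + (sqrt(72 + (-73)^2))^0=-27.97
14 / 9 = 1.56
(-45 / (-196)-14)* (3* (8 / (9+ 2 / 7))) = -16194 / 455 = -35.59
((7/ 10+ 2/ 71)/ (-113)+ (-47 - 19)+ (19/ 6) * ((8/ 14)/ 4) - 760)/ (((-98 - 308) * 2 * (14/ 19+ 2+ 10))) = 6606861697/ 82768958580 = 0.08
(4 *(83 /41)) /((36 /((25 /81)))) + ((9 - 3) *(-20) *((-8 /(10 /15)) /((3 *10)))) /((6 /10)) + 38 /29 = 70538437 /866781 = 81.38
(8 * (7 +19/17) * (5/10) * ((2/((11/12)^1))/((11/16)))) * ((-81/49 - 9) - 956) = -912734208/9163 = -99610.85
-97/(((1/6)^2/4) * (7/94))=-1312992/7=-187570.29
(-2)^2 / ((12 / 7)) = 7 / 3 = 2.33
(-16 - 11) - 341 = -368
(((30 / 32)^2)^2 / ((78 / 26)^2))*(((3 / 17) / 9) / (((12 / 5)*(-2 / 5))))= -15625 / 8912896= -0.00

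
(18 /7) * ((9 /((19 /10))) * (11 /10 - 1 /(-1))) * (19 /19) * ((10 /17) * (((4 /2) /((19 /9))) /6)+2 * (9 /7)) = 2927664 /42959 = 68.15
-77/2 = -38.50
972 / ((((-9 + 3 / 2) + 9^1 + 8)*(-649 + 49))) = -81 / 475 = -0.17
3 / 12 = 1 / 4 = 0.25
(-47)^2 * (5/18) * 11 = 121495/18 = 6749.72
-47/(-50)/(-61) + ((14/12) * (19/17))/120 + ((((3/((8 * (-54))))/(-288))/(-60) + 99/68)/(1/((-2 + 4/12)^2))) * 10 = 2347698743299/58058726400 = 40.44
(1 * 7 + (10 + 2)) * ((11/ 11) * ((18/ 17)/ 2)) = 171/ 17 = 10.06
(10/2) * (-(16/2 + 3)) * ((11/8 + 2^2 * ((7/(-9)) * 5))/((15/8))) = 11231/27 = 415.96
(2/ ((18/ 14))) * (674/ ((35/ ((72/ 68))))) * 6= 16176/ 85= 190.31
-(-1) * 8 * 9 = 72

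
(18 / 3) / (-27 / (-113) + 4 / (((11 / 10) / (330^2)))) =226 / 14916009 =0.00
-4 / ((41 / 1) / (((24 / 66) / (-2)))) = 8 / 451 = 0.02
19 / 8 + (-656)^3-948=-282301361.62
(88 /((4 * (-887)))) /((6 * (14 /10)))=-55 /18627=-0.00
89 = 89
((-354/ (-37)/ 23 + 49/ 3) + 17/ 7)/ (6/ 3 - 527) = -342728/ 9382275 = -0.04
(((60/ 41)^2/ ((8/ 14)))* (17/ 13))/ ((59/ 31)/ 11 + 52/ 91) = 255647700/ 38832781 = 6.58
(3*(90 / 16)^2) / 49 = 6075 / 3136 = 1.94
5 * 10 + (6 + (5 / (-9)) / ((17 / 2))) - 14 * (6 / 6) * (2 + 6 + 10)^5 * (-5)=20237281838 / 153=132269815.93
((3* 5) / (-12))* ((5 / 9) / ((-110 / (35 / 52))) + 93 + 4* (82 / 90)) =-4975081 / 41184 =-120.80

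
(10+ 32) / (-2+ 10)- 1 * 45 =-159 / 4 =-39.75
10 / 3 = 3.33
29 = 29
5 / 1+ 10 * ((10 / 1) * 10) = 1005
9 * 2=18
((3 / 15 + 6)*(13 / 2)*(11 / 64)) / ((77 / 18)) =3627 / 2240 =1.62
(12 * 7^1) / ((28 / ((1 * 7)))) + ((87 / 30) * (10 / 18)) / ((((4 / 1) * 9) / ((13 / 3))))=41201 / 1944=21.19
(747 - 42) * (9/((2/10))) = 31725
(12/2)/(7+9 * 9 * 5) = 3/206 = 0.01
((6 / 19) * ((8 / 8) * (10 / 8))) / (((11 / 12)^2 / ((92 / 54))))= 1840 / 2299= 0.80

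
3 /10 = 0.30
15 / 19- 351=-6654 / 19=-350.21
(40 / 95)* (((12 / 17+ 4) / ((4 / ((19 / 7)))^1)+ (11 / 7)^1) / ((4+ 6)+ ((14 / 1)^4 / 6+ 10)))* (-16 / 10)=-3888 / 7779455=-0.00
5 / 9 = 0.56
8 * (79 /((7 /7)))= 632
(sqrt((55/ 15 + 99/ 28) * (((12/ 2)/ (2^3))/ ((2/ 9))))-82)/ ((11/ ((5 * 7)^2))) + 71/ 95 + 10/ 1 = -8572.01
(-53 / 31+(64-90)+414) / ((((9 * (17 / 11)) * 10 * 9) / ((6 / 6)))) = 26345 / 85374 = 0.31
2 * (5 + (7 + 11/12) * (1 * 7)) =725/6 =120.83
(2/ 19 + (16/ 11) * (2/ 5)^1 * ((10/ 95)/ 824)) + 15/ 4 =1659877/ 430540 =3.86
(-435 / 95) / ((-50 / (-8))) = -348 / 475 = -0.73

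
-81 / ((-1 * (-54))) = -3 / 2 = -1.50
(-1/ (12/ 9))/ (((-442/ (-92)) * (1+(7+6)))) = -0.01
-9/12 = -3/4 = -0.75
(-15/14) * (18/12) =-1.61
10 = 10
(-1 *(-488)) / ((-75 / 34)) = -16592 / 75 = -221.23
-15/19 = -0.79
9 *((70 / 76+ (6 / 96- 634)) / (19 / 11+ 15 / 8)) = -19051263 / 12046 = -1581.54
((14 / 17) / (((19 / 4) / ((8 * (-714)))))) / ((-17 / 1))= 18816 / 323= 58.25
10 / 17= 0.59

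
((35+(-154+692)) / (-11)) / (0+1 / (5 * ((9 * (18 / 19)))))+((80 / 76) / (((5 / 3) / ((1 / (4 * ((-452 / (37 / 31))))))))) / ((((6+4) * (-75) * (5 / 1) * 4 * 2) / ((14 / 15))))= -487754216997151 / 219638100000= -2220.72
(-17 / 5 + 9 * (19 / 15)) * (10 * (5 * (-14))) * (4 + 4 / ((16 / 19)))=-49000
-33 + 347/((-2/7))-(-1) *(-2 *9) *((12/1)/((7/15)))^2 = -1288655/98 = -13149.54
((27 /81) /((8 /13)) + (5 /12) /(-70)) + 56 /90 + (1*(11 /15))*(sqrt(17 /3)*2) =1459 /1260 + 22*sqrt(51) /45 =4.65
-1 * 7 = -7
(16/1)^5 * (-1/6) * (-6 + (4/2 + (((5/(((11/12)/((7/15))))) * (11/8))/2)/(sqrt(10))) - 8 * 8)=35651584/3 - 458752 * sqrt(10)/15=11787147.92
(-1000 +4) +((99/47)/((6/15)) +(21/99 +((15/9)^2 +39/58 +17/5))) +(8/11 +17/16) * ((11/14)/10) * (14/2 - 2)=-42444427079/43179840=-982.97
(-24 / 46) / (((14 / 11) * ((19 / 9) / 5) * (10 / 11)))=-3267 / 3059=-1.07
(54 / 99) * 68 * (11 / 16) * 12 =306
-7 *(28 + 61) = -623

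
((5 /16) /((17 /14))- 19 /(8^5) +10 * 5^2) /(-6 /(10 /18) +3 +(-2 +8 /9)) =-6273316665 /223379456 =-28.08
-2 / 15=-0.13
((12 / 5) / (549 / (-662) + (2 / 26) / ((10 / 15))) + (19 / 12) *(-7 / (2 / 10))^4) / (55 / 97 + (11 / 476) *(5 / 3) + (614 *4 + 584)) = 105315874391413 / 134775204800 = 781.42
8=8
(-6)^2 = 36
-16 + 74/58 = -427/29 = -14.72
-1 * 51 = -51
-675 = -675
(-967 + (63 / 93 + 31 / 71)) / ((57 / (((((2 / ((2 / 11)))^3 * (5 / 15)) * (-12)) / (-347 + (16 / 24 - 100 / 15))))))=-11318371460 / 44286321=-255.57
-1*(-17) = 17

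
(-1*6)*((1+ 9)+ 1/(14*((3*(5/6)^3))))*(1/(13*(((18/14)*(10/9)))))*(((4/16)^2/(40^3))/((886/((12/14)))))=-39537/12900160000000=-0.00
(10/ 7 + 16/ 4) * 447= 2426.57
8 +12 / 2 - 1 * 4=10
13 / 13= 1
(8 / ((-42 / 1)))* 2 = -8 / 21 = -0.38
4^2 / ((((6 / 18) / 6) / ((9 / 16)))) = 162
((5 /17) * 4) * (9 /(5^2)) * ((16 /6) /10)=48 /425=0.11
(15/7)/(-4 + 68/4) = 15/91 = 0.16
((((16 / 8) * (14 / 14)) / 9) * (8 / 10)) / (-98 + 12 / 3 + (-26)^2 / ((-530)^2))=-112360 / 59408829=-0.00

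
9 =9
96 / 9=32 / 3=10.67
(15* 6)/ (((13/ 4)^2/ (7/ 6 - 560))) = -804720/ 169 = -4761.66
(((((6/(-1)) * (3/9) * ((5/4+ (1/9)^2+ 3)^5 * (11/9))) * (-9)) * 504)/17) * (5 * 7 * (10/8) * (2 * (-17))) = -67685737722672890975/49589822592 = -1364911874.75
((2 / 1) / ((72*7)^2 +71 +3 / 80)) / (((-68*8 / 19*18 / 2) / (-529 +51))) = 45410 / 3110025339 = 0.00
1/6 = 0.17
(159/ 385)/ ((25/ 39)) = 6201/ 9625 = 0.64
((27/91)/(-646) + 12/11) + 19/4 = 7553407/1293292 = 5.84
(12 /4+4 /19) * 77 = 4697 /19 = 247.21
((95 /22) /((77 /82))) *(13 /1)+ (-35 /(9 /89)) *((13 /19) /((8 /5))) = -102227645 /1158696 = -88.23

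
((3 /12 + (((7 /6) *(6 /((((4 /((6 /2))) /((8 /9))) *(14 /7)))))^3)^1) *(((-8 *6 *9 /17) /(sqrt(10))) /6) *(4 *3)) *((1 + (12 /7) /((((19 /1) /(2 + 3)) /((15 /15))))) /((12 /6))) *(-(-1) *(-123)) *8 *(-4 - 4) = -4250990208 *sqrt(10) /11305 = -1189103.17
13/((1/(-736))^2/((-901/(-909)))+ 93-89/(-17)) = 6344885248/47945513869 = 0.13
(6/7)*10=60/7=8.57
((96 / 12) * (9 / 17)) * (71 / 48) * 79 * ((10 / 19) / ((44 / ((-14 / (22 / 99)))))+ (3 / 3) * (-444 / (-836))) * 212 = -82940283 / 3553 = -23343.73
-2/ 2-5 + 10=4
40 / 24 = 5 / 3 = 1.67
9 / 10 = 0.90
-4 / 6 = -2 / 3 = -0.67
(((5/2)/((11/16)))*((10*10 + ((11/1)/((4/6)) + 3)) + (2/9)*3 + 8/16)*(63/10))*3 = 91224/11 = 8293.09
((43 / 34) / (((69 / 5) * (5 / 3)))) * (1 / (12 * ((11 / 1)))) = 43 / 103224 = 0.00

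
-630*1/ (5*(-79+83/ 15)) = 945/ 551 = 1.72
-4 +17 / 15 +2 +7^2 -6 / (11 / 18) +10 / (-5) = 5992 / 165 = 36.32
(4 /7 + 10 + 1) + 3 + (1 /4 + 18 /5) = 2579 /140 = 18.42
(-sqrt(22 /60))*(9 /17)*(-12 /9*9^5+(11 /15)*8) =590446*sqrt(330) /425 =25237.61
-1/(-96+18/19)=19/1806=0.01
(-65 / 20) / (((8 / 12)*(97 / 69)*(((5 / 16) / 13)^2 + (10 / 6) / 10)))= -43658784 / 2105579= -20.73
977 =977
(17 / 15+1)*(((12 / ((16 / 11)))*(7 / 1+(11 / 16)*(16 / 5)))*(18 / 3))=24288 / 25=971.52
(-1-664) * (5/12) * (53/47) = -176225/564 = -312.46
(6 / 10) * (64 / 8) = 24 / 5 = 4.80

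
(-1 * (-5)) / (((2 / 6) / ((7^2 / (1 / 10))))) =7350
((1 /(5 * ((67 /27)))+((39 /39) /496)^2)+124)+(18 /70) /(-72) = 14316194293 /115381504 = 124.08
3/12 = 1/4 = 0.25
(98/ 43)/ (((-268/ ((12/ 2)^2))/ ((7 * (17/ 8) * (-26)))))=682227/ 5762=118.40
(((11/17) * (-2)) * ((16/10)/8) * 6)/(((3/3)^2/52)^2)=-356928/85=-4199.15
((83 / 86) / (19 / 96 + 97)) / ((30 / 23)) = 15272 / 2006165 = 0.01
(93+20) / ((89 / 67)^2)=507257 / 7921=64.04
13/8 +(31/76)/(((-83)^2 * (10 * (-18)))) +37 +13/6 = 3844268639/94241520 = 40.79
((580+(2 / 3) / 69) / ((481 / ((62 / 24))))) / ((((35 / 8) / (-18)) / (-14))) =29775376 / 165945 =179.43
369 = 369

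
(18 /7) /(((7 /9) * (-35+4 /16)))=-648 /6811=-0.10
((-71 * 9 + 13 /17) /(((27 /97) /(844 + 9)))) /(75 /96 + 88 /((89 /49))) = -2556763092800 /64355931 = -39728.48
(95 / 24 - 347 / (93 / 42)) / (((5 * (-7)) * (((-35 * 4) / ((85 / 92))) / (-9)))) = 0.26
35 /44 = 0.80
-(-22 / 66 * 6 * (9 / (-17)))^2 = -324 / 289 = -1.12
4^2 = 16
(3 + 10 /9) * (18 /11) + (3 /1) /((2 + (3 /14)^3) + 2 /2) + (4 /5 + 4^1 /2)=1593492 /151415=10.52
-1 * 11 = -11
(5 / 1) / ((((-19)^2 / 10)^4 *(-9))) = -50000 / 152852067369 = -0.00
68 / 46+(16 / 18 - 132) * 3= -391.86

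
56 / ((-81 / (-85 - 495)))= 32480 / 81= 400.99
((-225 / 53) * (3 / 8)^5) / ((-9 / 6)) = 18225 / 868352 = 0.02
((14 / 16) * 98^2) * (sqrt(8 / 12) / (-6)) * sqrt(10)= -16807 * sqrt(15) / 18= -3616.29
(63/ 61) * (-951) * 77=-4613301/ 61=-75627.89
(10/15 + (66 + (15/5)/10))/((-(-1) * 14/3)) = 287/20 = 14.35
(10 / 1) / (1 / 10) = 100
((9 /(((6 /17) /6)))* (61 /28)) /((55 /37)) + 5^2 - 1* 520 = -416979 /1540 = -270.77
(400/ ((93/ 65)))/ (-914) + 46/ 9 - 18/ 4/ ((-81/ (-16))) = 499346/ 127503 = 3.92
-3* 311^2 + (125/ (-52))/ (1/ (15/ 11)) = -165975111/ 572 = -290166.28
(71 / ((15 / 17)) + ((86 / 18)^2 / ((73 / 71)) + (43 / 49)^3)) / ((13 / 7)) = 359461457863 / 6459686415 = 55.65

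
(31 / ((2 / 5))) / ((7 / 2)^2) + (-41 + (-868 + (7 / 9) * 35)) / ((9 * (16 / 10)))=-217930 / 3969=-54.91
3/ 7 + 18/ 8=75/ 28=2.68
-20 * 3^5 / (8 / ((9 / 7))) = -10935 / 14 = -781.07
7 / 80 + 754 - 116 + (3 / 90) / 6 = 459427 / 720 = 638.09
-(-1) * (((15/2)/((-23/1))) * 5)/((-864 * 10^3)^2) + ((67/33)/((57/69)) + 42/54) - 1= 213918105599791/95690833920000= 2.24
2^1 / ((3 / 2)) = 4 / 3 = 1.33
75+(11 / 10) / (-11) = 749 / 10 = 74.90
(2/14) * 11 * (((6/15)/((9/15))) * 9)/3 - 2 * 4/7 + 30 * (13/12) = 69/2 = 34.50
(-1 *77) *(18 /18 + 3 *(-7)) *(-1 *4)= -6160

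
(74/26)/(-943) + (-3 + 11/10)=-1.90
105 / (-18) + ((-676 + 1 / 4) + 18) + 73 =-7087 / 12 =-590.58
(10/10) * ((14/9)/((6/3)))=7/9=0.78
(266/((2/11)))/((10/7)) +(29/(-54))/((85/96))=313189/306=1023.49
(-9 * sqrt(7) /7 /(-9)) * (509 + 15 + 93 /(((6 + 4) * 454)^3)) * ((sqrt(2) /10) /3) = 49034171936093 * sqrt(14) /19651099440000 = 9.34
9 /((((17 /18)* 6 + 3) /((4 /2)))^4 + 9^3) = 729 /87610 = 0.01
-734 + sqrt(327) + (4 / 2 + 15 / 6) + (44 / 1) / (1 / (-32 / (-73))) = -103691 / 146 + sqrt(327) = -692.13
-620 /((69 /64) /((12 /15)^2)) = -126976 /345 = -368.05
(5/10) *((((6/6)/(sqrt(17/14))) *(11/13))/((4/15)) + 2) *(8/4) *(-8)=-330 *sqrt(238)/221 - 16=-39.04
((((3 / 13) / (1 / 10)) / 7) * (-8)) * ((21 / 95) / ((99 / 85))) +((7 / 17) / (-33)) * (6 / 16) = -186689 / 369512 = -0.51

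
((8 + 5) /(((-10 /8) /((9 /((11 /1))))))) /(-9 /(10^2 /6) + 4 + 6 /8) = -9360 /4631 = -2.02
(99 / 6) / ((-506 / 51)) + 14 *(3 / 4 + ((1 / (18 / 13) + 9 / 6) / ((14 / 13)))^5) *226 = 1574915230275787 / 13043451708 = 120743.75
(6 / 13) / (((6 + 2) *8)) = 3 / 416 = 0.01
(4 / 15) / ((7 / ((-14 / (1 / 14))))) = -7.47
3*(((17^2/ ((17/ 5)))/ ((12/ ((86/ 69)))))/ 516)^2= 7225/ 8227008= 0.00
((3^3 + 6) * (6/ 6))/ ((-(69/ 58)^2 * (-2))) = 18502/ 1587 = 11.66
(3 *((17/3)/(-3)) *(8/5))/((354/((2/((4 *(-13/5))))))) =34/6903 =0.00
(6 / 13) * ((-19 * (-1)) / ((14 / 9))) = 513 / 91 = 5.64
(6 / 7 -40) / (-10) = 137 / 35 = 3.91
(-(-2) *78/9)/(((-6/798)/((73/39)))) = -38836/9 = -4315.11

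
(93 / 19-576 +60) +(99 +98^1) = -5968 / 19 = -314.11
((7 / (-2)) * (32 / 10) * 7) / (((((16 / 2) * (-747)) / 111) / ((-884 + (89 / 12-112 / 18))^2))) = 1831187945293 / 1613520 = 1134902.54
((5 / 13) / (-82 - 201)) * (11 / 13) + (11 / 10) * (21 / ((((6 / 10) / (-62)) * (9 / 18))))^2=990935265265 / 47827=20719160.00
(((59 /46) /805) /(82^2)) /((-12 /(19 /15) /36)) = -1121 /1244948600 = -0.00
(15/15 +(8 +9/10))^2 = 9801/100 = 98.01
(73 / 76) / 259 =73 / 19684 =0.00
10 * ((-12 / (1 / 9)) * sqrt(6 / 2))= -1080 * sqrt(3)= -1870.61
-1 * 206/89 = -2.31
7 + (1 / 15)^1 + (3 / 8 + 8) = 1853 / 120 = 15.44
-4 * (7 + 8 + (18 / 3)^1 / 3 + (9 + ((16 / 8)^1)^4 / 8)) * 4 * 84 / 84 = -448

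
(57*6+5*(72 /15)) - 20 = 346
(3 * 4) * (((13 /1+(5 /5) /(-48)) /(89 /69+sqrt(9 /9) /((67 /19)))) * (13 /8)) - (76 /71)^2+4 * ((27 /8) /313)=58671735749045 /367269031744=159.75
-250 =-250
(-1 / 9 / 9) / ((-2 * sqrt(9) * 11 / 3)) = 1 / 1782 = 0.00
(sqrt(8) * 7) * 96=1344 * sqrt(2)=1900.70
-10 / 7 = -1.43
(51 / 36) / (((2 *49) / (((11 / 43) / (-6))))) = -187 / 303408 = -0.00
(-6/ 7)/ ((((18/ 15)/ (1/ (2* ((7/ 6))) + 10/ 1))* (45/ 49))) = -73/ 9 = -8.11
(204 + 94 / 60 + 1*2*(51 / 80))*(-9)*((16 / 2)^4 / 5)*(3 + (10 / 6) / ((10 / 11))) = -184271104 / 25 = -7370844.16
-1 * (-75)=75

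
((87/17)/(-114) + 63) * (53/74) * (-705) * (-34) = 1519597185/1406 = 1080794.58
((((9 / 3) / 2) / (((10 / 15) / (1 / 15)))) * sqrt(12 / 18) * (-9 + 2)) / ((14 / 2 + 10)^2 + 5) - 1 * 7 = -7.00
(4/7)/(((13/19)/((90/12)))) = 570/91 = 6.26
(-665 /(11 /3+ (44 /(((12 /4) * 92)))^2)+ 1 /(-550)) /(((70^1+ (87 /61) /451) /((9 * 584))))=-520239438250272 /38468993575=-13523.60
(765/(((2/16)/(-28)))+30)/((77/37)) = -6339210/77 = -82327.40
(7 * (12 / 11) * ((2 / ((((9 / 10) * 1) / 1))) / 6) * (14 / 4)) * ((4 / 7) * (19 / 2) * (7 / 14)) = 2660 / 99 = 26.87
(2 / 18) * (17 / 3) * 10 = 170 / 27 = 6.30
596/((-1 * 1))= -596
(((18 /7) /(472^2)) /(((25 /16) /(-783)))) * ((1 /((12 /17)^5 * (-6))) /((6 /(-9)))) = -41175853 /4990361600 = -0.01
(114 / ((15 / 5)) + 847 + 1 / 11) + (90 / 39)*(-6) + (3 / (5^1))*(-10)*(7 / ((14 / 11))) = 119869 / 143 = 838.24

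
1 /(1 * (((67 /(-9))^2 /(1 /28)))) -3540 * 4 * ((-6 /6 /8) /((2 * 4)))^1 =6952359 /31423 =221.25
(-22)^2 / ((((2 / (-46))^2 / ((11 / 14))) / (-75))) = -105614850 / 7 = -15087835.71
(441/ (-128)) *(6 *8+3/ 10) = -213003/ 1280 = -166.41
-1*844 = -844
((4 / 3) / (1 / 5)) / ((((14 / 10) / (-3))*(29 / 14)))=-200 / 29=-6.90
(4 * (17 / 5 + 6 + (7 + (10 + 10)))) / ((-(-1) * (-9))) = -728 / 45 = -16.18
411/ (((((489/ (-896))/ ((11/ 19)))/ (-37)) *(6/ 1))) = 24980032/ 9291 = 2688.63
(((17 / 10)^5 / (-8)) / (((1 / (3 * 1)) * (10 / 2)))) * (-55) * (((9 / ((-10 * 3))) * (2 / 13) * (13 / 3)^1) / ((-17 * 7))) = 2756193 / 28000000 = 0.10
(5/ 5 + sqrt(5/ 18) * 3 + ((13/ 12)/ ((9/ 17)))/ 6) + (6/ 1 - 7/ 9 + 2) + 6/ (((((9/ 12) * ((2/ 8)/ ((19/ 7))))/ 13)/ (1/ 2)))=sqrt(10)/ 2 + 2599739/ 4536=574.72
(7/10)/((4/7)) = 49/40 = 1.22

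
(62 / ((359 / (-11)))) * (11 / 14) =-3751 / 2513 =-1.49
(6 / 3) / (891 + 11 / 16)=32 / 14267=0.00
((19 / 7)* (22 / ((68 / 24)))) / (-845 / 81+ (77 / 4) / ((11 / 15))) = 812592 / 609875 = 1.33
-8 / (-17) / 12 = 2 / 51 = 0.04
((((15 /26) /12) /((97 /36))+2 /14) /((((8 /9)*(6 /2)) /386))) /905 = 1642623 /63907480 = 0.03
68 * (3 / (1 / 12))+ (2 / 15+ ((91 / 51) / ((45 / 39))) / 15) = 28093513 / 11475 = 2448.24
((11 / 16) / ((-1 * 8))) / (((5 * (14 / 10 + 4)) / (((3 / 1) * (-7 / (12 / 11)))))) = 847 / 13824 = 0.06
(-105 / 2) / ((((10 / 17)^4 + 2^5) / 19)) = -55541465 / 1788448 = -31.06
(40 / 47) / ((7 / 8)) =320 / 329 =0.97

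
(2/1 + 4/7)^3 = 5832/343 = 17.00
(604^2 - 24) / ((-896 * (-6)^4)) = -45599 / 145152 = -0.31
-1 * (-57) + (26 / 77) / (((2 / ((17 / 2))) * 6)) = 52889 / 924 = 57.24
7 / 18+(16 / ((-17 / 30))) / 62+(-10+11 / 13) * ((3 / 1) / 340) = -181633 / 1233180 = -0.15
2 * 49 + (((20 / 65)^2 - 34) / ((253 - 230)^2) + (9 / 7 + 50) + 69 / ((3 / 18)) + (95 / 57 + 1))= 1062410555 / 1877421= 565.89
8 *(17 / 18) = 68 / 9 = 7.56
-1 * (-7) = 7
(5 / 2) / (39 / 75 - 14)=-125 / 674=-0.19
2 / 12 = 1 / 6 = 0.17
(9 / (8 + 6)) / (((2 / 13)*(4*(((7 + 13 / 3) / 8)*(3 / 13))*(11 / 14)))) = 1521 / 374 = 4.07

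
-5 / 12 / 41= -5 / 492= -0.01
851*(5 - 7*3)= -13616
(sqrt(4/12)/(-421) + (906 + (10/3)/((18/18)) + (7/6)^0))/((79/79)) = 2731/3 - sqrt(3)/1263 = 910.33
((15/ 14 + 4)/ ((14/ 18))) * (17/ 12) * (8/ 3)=1207/ 49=24.63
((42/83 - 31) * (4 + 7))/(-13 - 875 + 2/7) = 194887/515762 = 0.38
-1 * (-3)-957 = -954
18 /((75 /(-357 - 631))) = -5928 /25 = -237.12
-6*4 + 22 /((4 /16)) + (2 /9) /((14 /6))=1346 /21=64.10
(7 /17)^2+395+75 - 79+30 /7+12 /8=1606081 /4046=396.96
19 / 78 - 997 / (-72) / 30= 19801 / 28080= 0.71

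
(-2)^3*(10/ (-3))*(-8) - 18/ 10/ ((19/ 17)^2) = -1163003/ 5415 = -214.77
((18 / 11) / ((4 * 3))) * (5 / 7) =15 / 154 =0.10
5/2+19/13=103/26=3.96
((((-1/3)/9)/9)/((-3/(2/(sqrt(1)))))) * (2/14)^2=2/35721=0.00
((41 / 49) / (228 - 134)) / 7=41 / 32242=0.00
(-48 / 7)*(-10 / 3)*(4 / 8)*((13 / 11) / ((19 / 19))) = 13.51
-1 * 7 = -7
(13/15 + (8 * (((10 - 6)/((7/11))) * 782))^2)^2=1291755099653999439089929/540225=2391142763948353813.86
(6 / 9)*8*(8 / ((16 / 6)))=16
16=16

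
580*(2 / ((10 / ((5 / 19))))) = 580 / 19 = 30.53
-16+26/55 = -15.53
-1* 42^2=-1764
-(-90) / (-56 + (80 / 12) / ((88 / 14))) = -2970 / 1813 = -1.64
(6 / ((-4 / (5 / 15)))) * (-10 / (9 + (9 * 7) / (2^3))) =8 / 27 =0.30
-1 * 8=-8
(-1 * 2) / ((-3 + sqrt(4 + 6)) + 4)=2 / 9 -2 * sqrt(10) / 9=-0.48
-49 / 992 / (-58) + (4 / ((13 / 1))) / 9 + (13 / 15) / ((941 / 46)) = 2451655877 / 31672704960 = 0.08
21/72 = 7/24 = 0.29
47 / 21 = 2.24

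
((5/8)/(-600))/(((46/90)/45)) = -135/1472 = -0.09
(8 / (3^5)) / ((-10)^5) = -1 / 3037500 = -0.00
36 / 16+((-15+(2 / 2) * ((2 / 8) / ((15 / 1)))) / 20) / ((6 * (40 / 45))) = 13501 / 6400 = 2.11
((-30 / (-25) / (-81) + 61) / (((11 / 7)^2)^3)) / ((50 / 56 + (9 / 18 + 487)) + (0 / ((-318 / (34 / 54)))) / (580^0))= 27120918076 / 3270523051125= 0.01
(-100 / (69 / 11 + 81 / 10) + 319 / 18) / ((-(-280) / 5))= 102113 / 531216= 0.19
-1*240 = -240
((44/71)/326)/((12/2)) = 11/34719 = 0.00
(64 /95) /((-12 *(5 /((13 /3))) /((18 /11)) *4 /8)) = -832 /5225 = -0.16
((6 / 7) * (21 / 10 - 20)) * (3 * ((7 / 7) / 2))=-1611 / 70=-23.01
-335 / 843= -0.40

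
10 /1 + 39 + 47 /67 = 3330 /67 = 49.70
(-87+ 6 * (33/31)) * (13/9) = -10829/93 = -116.44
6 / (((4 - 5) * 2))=-3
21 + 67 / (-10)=143 / 10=14.30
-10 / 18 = -5 / 9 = -0.56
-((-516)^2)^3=-18875488922505216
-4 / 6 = -0.67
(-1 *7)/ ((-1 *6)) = 7/ 6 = 1.17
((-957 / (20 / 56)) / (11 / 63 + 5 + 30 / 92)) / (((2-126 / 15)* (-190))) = -9706851 / 24230320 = -0.40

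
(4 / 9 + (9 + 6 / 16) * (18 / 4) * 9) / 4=54739 / 576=95.03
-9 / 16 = -0.56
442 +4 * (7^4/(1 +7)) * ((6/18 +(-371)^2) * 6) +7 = 991430973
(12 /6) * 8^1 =16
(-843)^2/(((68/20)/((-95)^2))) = 32068036125/17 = 1886355066.18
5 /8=0.62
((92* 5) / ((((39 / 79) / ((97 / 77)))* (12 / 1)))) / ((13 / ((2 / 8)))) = 881245 / 468468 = 1.88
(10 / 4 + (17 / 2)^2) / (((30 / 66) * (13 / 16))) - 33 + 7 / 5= 854 / 5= 170.80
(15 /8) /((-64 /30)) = -225 /256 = -0.88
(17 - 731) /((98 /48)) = -2448 /7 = -349.71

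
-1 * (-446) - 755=-309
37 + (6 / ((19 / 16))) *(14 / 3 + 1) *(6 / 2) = 2335 / 19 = 122.89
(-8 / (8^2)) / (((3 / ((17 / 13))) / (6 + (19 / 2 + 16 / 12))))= -1717 / 1872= -0.92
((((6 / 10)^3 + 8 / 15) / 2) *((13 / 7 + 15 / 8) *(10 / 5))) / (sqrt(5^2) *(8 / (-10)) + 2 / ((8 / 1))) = -58729 / 78750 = -0.75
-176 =-176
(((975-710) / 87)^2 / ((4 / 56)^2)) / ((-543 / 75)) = -344102500 / 1369989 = -251.17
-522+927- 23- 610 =-228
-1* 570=-570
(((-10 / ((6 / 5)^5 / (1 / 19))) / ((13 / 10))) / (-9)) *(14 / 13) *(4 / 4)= 546875 / 28089828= 0.02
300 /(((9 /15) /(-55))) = -27500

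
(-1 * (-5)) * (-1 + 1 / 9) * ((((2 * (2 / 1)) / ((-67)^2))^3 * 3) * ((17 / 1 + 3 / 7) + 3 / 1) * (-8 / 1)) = 0.00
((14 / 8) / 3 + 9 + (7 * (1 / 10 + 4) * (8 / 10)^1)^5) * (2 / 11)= 747724068406363 / 644531250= 1160105.22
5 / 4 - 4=-11 / 4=-2.75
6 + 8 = 14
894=894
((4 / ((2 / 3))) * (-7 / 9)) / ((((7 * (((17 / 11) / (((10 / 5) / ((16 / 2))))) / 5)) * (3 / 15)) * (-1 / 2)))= 275 / 51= 5.39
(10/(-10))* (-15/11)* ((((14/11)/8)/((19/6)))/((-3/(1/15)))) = -7/4598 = -0.00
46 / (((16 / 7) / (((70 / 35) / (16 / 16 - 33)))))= -161 / 128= -1.26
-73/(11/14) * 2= -2044/11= -185.82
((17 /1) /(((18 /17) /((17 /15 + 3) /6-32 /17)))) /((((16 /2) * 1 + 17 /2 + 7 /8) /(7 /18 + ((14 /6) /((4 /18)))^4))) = -5433545117 /405324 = -13405.44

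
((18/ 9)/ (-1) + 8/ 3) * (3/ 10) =1/ 5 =0.20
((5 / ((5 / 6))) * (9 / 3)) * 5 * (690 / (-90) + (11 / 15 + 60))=4776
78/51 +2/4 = 69/34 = 2.03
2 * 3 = 6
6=6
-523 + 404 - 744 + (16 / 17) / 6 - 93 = -48748 / 51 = -955.84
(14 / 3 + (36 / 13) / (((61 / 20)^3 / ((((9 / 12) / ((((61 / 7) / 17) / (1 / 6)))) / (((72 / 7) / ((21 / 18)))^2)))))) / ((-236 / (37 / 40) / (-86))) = 866050375280797 / 550528360836480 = 1.57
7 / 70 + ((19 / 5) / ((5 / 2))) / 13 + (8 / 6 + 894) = 1746323 / 1950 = 895.55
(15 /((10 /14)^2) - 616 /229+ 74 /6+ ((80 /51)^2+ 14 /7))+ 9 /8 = 1063292329 /23825160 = 44.63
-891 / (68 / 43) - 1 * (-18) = -37089 / 68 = -545.43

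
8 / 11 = 0.73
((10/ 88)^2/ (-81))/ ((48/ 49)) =-1225/ 7527168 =-0.00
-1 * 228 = -228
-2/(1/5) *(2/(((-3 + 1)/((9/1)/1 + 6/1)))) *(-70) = -10500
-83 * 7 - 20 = -601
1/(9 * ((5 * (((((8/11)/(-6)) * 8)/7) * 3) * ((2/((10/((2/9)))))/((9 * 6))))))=-2079/32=-64.97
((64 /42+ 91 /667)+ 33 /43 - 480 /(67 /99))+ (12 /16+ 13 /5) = -567763798571 /807083340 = -703.48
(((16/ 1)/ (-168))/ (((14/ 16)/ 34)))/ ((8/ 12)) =-272/ 49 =-5.55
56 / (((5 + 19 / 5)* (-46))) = -35 / 253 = -0.14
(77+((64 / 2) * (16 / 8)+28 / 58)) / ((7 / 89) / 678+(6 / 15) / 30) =2063193550 / 196127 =10519.68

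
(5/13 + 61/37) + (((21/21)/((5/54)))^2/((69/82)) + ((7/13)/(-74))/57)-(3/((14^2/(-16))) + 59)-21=94077576139/1544947950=60.89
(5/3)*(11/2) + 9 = 109/6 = 18.17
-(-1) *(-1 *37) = -37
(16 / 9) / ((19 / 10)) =160 / 171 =0.94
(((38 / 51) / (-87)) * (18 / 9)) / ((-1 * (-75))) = -76 / 332775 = -0.00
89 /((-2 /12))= -534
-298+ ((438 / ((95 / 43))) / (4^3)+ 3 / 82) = -36752063 / 124640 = -294.87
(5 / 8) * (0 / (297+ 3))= 0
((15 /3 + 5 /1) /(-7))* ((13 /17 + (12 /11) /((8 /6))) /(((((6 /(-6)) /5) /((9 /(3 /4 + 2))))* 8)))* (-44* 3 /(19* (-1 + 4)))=-266400 /24871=-10.71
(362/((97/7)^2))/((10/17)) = 150773/47045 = 3.20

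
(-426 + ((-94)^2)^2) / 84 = 39037235 / 42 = 929457.98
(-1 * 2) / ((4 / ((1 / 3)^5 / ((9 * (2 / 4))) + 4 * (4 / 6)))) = -2917 / 2187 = -1.33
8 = 8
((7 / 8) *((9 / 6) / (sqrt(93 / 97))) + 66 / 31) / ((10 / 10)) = 7 *sqrt(9021) / 496 + 66 / 31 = 3.47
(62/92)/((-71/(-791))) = 24521/3266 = 7.51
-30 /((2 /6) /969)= -87210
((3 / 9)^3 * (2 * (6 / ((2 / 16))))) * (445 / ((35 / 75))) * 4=284800 / 21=13561.90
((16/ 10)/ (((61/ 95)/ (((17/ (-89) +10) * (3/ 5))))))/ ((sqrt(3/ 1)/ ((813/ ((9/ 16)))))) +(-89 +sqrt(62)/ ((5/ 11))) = -89 +11 * sqrt(62)/ 5 +191789952 * sqrt(3)/ 27145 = 12165.93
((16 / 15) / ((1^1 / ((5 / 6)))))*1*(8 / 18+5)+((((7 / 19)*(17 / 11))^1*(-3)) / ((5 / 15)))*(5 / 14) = 101891 / 33858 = 3.01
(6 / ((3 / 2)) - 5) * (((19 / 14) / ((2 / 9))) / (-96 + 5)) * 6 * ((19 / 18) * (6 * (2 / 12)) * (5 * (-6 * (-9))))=146205 / 1274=114.76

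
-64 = -64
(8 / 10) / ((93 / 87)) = 116 / 155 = 0.75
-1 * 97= -97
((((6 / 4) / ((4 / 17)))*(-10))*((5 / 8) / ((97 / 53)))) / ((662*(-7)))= 67575 / 14383936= 0.00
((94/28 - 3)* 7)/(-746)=-5/1492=-0.00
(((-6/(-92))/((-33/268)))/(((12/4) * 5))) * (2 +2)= -536/3795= -0.14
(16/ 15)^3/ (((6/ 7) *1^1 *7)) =2048/ 10125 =0.20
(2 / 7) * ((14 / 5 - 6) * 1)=-32 / 35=-0.91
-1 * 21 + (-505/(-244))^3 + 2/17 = -2967618695/246955328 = -12.02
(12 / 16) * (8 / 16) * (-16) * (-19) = 114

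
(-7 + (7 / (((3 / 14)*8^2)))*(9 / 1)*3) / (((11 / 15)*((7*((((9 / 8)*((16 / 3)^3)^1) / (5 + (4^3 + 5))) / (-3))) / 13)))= -2012985 / 90112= -22.34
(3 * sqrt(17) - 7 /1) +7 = 3 * sqrt(17) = 12.37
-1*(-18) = 18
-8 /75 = -0.11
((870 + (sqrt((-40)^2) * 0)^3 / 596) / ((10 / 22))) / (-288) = -319 / 48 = -6.65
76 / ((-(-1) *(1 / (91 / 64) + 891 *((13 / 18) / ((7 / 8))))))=1729 / 16747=0.10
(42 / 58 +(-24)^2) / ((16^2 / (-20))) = -83625 / 1856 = -45.06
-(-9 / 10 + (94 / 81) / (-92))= 8501 / 9315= 0.91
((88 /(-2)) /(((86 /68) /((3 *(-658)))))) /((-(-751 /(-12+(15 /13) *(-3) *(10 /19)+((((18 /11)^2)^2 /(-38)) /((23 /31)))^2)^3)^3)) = -16221170049292823682669345747663383514609890300867838849950539233698927940503569033859831046158600005117984970798784241099462704830897942428223889408 /5667936147822238036948672410943900182046630033100989780555656028632689619153456771243305091005852419050234844916132838529324102444717119670091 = -2861918.28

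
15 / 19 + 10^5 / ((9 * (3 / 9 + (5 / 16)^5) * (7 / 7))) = 33038.74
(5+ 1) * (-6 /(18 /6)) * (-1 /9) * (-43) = -172 /3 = -57.33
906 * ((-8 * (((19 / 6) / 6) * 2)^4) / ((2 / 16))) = -157427768 / 2187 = -71983.43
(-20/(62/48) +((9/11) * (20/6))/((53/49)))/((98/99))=-1054215/80507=-13.09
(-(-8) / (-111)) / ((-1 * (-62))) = -4 / 3441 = -0.00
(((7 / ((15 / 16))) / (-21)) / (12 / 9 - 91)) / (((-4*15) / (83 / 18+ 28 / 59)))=-10802 / 32138775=-0.00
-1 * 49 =-49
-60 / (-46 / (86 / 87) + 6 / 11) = 9460 / 7251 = 1.30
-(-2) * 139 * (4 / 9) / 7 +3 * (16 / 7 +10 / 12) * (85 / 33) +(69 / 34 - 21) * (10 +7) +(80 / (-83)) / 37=-85363294 / 304029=-280.77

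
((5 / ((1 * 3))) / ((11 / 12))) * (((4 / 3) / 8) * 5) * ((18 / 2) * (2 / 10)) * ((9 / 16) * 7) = 945 / 88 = 10.74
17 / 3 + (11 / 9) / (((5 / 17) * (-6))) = 1343 / 270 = 4.97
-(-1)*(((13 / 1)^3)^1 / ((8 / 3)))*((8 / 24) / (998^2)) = 2197 / 7968032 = 0.00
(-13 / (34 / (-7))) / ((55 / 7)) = 0.34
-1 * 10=-10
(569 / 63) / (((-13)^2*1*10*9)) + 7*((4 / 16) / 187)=3566611 / 358378020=0.01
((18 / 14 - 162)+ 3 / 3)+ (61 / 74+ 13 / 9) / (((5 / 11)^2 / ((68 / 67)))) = -580078672 / 3904425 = -148.57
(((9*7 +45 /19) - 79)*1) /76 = -259 /1444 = -0.18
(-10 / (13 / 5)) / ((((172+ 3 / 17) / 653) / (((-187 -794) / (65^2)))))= 21780162 / 6430619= 3.39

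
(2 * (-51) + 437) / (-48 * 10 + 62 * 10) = 67 / 28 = 2.39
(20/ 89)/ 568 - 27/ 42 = -28418/ 44233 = -0.64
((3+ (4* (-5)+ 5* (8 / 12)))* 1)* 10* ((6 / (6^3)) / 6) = -205 / 324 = -0.63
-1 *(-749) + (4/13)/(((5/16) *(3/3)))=48749/65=749.98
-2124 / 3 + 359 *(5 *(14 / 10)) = 1805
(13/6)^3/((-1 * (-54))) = 2197/11664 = 0.19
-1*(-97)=97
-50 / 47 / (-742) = 25 / 17437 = 0.00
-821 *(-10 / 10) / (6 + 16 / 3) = 2463 / 34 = 72.44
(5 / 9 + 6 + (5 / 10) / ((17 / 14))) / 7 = 1066 / 1071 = 1.00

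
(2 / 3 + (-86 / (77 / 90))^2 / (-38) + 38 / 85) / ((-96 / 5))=1901556529 / 137884824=13.79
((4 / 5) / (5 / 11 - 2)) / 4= -11 / 85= -0.13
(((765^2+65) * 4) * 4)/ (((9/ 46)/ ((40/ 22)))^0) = 9364640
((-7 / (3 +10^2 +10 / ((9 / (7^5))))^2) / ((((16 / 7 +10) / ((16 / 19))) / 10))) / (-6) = 52920 / 23333508569353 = 0.00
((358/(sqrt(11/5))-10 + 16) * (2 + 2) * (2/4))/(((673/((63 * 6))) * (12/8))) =3024/673 + 180432 * sqrt(55)/7403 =185.25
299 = 299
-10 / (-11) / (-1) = -10 / 11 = -0.91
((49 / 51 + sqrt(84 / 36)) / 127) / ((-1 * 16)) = -sqrt(21) / 6096 - 49 / 103632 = -0.00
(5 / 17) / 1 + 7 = 124 / 17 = 7.29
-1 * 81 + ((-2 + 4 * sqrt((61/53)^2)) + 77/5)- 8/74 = -63.10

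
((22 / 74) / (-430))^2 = 121 / 253128100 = 0.00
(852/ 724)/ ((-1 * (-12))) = 71/ 724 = 0.10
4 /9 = 0.44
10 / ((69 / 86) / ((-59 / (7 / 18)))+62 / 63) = 10.22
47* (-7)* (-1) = 329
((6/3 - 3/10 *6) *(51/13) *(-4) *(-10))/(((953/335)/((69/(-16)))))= -1178865/24778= -47.58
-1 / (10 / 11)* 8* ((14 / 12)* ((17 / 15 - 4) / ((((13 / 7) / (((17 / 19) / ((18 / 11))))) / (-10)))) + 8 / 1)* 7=-109974634 / 100035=-1099.36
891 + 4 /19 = 16933 /19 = 891.21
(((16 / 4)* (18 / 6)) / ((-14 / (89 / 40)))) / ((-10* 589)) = 267 / 824600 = 0.00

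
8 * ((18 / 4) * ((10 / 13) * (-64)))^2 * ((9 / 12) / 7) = 49766400 / 1183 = 42067.96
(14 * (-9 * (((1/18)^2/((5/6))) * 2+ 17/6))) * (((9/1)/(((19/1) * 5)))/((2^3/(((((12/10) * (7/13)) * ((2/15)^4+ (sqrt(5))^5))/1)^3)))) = -199765.86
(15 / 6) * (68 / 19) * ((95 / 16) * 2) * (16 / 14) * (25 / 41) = 74.04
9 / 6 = 3 / 2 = 1.50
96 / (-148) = -24 / 37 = -0.65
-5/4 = -1.25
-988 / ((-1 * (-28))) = -247 / 7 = -35.29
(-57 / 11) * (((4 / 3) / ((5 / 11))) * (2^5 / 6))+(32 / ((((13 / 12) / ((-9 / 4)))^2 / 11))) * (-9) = -34847584 / 2535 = -13746.58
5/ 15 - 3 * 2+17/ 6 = -17/ 6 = -2.83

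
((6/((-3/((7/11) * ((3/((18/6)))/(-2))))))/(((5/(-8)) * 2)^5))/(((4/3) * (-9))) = 1792/103125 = 0.02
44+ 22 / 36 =803 / 18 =44.61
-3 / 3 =-1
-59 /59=-1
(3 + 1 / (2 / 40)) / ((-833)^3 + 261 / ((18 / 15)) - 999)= -46 / 1156020637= -0.00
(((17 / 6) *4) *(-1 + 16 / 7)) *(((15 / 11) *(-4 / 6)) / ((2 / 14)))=-92.73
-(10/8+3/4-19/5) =9/5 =1.80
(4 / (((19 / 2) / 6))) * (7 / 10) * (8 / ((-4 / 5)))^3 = -33600 / 19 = -1768.42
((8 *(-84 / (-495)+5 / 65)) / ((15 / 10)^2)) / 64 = 529 / 38610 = 0.01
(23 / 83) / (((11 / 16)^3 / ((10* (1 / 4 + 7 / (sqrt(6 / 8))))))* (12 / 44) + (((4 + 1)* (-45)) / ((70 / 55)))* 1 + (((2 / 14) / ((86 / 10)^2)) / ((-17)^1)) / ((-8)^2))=-64670042241696149198510080 / 41257286059626871617114407759 - 231787595258570588160* sqrt(3) / 41257286059626871617114407759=-0.00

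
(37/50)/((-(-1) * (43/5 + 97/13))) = 481/10440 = 0.05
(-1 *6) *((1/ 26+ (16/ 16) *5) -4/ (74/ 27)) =-10329/ 481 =-21.47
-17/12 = -1.42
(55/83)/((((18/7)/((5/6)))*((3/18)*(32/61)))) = 117425/47808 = 2.46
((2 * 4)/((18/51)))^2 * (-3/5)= -4624/15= -308.27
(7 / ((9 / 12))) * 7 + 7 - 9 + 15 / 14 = 2705 / 42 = 64.40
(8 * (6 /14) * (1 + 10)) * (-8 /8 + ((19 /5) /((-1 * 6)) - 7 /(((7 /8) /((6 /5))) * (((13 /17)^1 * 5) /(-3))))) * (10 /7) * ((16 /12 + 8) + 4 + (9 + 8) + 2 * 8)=140704696 /9555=14725.77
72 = 72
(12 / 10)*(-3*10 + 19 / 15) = -862 / 25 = -34.48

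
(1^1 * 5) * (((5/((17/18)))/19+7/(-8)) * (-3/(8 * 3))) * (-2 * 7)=-53935/10336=-5.22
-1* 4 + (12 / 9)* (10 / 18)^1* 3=-16 / 9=-1.78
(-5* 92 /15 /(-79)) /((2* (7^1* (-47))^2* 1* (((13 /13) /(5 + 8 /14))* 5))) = 598 /299286365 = 0.00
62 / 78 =31 / 39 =0.79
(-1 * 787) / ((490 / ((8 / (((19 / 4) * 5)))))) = -12592 / 23275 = -0.54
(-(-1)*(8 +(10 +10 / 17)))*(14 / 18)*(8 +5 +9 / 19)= 566272 / 2907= 194.80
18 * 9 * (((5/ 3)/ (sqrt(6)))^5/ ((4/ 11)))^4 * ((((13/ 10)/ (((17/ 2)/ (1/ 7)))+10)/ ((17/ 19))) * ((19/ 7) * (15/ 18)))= 106.18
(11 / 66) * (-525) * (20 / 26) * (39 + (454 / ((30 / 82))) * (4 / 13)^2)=-69420575 / 6591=-10532.63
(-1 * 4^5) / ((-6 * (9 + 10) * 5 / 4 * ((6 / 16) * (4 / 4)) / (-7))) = -114688 / 855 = -134.14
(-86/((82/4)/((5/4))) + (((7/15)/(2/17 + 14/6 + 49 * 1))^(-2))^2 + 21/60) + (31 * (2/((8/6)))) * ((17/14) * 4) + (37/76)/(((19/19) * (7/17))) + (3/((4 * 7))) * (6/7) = 230820007627795769489/1562159244590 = 147757028.25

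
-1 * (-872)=872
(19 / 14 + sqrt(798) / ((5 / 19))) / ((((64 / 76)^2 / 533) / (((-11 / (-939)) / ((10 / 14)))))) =40214317 / 2403840 + 281500219 * sqrt(798) / 6009600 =1339.96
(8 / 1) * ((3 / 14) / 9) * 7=4 / 3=1.33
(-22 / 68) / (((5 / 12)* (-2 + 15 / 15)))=66 / 85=0.78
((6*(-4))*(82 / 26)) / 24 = -41 / 13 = -3.15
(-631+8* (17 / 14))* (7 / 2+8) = -100027 / 14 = -7144.79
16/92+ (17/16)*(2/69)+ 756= 417425/552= 756.20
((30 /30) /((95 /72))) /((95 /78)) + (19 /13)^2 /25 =43177 /61009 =0.71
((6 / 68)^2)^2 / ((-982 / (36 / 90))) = -81 / 3280704880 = -0.00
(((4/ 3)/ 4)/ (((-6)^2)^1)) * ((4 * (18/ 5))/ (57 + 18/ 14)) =7/ 3060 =0.00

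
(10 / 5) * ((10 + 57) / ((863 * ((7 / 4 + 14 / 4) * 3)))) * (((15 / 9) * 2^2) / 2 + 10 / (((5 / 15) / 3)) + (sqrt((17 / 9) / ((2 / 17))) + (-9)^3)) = -1022152 / 163107 + 4556 * sqrt(2) / 163107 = -6.23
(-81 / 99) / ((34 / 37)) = -333 / 374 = -0.89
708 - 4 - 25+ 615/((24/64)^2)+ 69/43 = 651958/129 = 5053.94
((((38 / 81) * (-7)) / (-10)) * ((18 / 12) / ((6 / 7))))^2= 866761 / 2624400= 0.33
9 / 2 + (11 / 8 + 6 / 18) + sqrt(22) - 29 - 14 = -883 / 24 + sqrt(22) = -32.10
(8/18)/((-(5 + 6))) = -4/99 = -0.04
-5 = -5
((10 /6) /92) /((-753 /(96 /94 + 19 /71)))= -935 /30153132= -0.00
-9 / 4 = -2.25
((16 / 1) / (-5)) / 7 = -16 / 35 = -0.46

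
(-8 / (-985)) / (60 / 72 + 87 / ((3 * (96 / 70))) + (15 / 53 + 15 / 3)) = 20352 / 68314675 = 0.00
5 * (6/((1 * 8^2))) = 15/32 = 0.47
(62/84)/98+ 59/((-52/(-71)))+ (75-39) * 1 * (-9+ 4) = -1330139/13377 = -99.43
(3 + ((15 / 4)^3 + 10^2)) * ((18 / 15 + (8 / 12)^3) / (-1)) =-1006667 / 4320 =-233.02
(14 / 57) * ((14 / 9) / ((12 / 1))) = 49 / 1539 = 0.03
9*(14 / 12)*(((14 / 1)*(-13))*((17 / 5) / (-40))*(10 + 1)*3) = 1072071 / 200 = 5360.36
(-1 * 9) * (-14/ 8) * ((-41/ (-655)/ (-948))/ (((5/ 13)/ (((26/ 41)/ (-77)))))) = 507/ 22767800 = 0.00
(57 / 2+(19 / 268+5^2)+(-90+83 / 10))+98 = 93627 / 1340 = 69.87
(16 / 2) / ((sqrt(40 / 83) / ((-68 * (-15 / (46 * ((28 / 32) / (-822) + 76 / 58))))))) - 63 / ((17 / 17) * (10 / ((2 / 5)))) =-63 / 25 + 38903616 * sqrt(830) / 5742755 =192.65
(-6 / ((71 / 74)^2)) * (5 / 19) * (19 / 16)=-20535 / 10082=-2.04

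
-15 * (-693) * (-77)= -800415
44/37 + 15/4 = 731/148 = 4.94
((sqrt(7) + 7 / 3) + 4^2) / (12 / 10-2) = -275 / 12-5* sqrt(7) / 4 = -26.22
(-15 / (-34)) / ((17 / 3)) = 45 / 578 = 0.08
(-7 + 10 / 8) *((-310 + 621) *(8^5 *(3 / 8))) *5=-109870080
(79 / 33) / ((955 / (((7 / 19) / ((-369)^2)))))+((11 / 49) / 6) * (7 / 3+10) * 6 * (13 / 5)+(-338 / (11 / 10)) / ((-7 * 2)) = 116441820745216 / 3995027054865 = 29.15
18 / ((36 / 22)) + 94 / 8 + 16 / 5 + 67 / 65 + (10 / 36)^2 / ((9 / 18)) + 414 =1858061 / 4212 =441.14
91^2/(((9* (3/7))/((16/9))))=927472/243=3816.76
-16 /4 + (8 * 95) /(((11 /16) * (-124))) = -4404 /341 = -12.91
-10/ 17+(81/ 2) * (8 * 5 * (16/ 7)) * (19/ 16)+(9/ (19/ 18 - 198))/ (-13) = 24111230428/ 5484115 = 4396.56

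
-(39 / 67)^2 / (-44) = 1521 / 197516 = 0.01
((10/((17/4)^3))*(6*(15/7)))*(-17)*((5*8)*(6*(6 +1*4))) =-138240000/2023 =-68334.16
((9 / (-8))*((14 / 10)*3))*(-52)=2457 / 10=245.70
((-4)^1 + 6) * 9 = 18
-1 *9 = -9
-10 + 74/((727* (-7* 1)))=-50964/5089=-10.01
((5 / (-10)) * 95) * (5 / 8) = -29.69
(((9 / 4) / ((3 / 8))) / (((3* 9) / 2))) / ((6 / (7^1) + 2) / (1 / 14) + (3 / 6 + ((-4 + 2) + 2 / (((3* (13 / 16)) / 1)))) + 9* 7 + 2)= 104 / 24411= 0.00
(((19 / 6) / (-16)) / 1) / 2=-19 / 192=-0.10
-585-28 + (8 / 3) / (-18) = -16555 / 27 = -613.15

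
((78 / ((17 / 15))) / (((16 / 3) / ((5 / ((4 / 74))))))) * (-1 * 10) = -1623375 / 136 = -11936.58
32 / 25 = 1.28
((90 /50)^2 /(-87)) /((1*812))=-27 /588700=-0.00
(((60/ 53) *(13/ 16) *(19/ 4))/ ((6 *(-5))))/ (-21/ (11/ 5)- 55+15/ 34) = 0.00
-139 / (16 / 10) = -695 / 8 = -86.88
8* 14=112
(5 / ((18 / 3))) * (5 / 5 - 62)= -305 / 6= -50.83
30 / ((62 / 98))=1470 / 31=47.42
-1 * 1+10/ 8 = 1/ 4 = 0.25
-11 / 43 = -0.26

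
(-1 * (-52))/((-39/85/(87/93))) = -9860/93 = -106.02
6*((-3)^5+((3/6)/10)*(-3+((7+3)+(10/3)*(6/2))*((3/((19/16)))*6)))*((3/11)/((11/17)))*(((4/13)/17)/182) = -779733/13598585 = -0.06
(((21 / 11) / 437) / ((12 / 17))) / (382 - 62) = 119 / 6152960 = 0.00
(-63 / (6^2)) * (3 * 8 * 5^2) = -1050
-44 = -44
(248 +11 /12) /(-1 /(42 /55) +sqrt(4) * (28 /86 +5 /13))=11688131 /5206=2245.13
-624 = -624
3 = 3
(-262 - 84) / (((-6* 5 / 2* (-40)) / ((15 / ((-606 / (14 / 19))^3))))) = 59339 / 3816090661860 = 0.00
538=538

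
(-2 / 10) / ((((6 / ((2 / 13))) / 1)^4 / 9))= -1 / 1285245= -0.00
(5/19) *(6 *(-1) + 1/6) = -175/114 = -1.54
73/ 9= 8.11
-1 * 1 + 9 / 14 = -0.36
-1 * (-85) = 85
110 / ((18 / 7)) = 385 / 9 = 42.78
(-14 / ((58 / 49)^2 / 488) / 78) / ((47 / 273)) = -363.12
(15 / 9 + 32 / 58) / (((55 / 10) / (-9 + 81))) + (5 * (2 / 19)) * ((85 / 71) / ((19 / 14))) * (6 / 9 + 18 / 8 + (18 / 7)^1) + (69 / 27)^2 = 25245851210 / 662279409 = 38.12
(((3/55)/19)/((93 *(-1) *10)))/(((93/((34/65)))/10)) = -0.00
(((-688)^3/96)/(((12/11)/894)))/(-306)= 4169983136/459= 9084930.58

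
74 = 74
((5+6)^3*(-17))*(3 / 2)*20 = -678810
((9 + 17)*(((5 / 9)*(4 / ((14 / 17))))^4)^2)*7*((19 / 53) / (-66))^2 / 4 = 409215370882662500000 / 108444111427732429503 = 3.77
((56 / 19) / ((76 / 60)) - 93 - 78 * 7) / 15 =-76613 / 1805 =-42.44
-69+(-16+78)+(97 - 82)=8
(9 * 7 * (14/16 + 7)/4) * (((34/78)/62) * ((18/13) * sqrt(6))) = 2.96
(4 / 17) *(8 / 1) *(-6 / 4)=-48 / 17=-2.82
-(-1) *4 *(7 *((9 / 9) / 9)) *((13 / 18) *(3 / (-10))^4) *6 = 273 / 2500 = 0.11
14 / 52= 7 / 26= 0.27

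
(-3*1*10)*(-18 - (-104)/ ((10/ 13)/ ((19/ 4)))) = -18726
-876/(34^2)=-0.76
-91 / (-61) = 91 / 61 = 1.49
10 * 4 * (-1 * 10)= -400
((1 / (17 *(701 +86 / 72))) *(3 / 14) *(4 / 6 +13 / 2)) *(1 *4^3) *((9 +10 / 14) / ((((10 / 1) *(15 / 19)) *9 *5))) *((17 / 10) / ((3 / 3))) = 52288 / 136618125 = 0.00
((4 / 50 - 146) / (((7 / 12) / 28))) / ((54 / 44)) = -428032 / 75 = -5707.09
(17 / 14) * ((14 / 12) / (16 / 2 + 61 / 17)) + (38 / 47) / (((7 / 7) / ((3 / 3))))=103415 / 111108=0.93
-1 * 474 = -474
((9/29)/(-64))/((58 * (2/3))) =-27/215296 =-0.00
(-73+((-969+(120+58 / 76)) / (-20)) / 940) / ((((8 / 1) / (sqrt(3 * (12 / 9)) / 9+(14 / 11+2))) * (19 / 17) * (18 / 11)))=-51093960649 / 2931897600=-17.43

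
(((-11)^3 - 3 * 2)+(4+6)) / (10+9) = -1327 / 19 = -69.84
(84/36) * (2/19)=14/57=0.25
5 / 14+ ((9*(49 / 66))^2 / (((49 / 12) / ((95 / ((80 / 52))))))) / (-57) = -38921 / 3388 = -11.49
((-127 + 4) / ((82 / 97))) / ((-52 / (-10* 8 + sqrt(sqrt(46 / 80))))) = -2910 / 13 + 291* 46^(1 / 4)* 5^(3 / 4) / 1040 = -221.41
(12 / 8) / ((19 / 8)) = 12 / 19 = 0.63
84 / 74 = 42 / 37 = 1.14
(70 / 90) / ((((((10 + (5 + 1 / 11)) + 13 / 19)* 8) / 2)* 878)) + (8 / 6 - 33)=-471433111 / 14887368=-31.67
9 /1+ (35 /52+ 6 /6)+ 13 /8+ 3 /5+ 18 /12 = 7487 /520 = 14.40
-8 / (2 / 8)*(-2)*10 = 640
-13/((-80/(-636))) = -2067/20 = -103.35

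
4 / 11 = 0.36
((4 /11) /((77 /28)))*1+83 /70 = 11163 /8470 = 1.32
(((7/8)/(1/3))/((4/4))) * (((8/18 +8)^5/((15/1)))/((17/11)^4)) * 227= 7373481793836928/24659157645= 299015.96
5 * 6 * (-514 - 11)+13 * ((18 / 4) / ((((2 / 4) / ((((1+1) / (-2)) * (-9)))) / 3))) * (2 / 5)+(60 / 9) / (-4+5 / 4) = -2390656 / 165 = -14488.82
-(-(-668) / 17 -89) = 845 / 17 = 49.71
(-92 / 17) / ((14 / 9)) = -414 / 119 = -3.48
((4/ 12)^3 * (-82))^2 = 6724/ 729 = 9.22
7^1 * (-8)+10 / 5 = -54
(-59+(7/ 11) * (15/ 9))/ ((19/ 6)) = -3824/ 209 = -18.30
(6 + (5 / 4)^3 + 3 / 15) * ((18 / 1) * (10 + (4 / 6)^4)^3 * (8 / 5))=367581994346 / 1476225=249001.33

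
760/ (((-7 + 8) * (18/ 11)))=4180/ 9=464.44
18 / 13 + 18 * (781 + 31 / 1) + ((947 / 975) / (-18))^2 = 4502191901809 / 308002500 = 14617.39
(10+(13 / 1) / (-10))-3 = 57 / 10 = 5.70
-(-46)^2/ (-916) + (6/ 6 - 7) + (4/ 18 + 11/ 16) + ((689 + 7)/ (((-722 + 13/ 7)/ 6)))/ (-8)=-341669617/ 166232016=-2.06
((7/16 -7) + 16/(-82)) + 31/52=-52545/8528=-6.16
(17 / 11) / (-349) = -17 / 3839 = -0.00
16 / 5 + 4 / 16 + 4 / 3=287 / 60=4.78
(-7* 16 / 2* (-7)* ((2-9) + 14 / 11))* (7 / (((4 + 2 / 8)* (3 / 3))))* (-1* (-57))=-39414816 / 187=-210774.42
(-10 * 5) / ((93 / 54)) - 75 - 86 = -5891 / 31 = -190.03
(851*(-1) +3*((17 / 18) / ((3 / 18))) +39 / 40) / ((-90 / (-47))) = -522029 / 1200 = -435.02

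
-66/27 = -2.44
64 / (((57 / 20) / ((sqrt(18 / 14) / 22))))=640 * sqrt(7) / 1463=1.16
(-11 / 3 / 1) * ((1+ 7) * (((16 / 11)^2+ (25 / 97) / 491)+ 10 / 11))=-139476056 / 1571691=-88.74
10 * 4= 40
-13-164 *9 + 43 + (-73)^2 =3883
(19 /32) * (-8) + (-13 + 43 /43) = -67 /4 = -16.75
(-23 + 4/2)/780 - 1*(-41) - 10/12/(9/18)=30659/780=39.31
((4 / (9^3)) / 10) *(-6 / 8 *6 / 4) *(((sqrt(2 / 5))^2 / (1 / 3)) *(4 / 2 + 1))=-1 / 450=-0.00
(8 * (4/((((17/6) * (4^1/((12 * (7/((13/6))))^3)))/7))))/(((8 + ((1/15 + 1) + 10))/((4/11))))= 1290482565120/58749977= 21965.67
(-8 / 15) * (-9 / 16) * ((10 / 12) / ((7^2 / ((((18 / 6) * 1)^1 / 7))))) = 3 / 1372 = 0.00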